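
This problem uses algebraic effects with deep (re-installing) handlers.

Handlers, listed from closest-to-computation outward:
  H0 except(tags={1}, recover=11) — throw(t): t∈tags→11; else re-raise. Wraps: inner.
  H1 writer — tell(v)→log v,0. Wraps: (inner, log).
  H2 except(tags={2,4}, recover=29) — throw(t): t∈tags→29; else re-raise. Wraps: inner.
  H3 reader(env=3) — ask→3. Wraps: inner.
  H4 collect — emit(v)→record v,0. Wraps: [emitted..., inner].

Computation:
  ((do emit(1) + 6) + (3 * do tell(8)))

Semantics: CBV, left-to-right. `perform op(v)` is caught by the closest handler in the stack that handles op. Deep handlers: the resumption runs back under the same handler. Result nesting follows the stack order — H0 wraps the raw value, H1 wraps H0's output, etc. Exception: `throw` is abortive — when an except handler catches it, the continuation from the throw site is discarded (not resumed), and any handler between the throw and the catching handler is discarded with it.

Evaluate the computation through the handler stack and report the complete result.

Answer: [1, (6, (8))]

Evaluation trace:
emit(1) @ H4 ⇒ out+=1
tell(8) @ H1 ⇒ log+=8
H0 returns 6
H1 returns (6, (8))
H2 returns (6, (8))
H3 returns (6, (8))
H4 returns [1, (6, (8))]
= [1, (6, (8))]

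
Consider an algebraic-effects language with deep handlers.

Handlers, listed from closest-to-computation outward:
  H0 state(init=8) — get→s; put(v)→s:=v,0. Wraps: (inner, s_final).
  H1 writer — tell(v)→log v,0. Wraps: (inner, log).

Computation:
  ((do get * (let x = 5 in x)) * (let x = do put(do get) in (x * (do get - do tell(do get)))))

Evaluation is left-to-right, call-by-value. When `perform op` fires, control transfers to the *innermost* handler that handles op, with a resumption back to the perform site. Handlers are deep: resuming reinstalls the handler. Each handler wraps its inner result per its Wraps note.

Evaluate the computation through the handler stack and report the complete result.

Answer: ((0, 8), (8))

Step-by-step:
get @ H0 ⇒ 8
get @ H0 ⇒ 8
put(8) @ H0 ⇒ s:=8
get @ H0 ⇒ 8
get @ H0 ⇒ 8
tell(8) @ H1 ⇒ log+=8
H0 returns (0, 8)
H1 returns ((0, 8), (8))
= ((0, 8), (8))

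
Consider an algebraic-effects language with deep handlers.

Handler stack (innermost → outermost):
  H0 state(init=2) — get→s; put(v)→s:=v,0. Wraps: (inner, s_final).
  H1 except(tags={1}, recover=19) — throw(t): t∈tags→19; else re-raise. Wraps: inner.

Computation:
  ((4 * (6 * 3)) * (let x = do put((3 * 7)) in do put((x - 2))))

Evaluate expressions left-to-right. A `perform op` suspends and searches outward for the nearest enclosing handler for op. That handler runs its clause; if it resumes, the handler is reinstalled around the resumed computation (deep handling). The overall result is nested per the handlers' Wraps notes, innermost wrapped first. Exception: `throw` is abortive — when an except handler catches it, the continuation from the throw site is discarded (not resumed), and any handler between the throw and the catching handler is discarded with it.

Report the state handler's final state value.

Answer: -2

Step-by-step:
put(21) @ H0 ⇒ s:=21
put(-2) @ H0 ⇒ s:=-2
H0 returns (0, -2)
H1 returns (0, -2)
= (0, -2)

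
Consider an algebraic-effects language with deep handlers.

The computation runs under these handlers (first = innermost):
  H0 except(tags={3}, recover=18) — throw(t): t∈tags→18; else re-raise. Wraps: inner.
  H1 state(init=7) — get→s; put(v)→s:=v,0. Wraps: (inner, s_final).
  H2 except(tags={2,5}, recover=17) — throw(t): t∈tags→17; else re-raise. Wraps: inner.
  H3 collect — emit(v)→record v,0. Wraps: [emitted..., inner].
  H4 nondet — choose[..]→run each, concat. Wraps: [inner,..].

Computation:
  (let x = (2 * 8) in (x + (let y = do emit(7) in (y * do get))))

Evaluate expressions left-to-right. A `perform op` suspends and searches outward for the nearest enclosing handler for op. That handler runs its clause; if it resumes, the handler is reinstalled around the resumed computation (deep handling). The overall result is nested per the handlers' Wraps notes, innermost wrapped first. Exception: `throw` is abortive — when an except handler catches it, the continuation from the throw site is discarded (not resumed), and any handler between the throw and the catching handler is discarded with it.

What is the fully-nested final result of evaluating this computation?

Answer: [[7, (16, 7)]]

Working:
emit(7) @ H3 ⇒ out+=7
get @ H1 ⇒ 7
H0 returns 16
H1 returns (16, 7)
H2 returns (16, 7)
H3 returns [7, (16, 7)]
H4 returns [[7, (16, 7)]]
= [[7, (16, 7)]]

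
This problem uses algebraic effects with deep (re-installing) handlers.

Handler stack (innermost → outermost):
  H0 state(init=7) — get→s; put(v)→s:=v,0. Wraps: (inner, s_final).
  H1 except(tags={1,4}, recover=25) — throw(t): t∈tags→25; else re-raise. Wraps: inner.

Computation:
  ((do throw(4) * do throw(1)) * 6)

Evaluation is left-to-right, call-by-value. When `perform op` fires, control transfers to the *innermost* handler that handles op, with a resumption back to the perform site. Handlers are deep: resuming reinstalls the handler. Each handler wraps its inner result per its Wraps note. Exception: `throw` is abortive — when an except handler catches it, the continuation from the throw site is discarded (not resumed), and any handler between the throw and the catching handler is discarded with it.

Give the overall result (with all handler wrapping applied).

Answer: 25

Evaluation trace:
throw(4) @ H1 caught ⇒ 25
= 25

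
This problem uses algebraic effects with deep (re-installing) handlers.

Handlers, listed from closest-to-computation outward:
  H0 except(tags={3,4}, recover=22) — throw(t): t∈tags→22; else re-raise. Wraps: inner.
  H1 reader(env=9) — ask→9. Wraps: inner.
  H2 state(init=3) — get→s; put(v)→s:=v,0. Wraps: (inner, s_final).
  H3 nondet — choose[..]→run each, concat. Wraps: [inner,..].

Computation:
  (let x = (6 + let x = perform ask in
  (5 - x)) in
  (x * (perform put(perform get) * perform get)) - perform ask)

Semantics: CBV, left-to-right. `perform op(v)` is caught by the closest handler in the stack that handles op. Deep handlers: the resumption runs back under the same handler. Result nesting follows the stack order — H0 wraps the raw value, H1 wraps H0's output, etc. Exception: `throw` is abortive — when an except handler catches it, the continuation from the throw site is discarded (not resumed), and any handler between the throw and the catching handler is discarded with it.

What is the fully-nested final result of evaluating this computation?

Answer: [(-9, 3)]

Step-by-step:
ask @ H1 ⇒ 9
get @ H2 ⇒ 3
put(3) @ H2 ⇒ s:=3
get @ H2 ⇒ 3
ask @ H1 ⇒ 9
H0 returns -9
H1 returns -9
H2 returns (-9, 3)
H3 returns [(-9, 3)]
= [(-9, 3)]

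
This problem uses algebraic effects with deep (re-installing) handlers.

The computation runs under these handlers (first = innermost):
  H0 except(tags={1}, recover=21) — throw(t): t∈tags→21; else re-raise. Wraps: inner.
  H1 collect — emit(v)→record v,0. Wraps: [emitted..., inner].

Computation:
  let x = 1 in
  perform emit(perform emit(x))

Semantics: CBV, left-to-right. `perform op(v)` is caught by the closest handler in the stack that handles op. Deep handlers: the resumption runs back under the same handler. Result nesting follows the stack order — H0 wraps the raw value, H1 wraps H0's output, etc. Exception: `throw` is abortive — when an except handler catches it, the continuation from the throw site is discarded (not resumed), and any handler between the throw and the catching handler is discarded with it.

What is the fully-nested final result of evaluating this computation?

Answer: [1, 0, 0]

Working:
emit(1) @ H1 ⇒ out+=1
emit(0) @ H1 ⇒ out+=0
H0 returns 0
H1 returns [1, 0, 0]
= [1, 0, 0]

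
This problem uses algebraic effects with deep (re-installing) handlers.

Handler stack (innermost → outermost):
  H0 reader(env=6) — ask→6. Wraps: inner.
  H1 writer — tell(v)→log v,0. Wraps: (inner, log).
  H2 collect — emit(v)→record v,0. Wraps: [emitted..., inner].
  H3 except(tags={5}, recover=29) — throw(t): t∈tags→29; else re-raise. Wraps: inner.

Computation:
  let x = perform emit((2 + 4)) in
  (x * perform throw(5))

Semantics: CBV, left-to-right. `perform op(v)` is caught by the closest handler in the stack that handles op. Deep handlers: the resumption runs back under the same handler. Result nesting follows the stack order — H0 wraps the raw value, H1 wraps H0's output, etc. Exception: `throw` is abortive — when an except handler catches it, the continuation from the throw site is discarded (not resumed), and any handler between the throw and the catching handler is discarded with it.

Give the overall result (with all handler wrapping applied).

Answer: 29

Evaluation trace:
emit(6) @ H2 ⇒ out+=6
throw(5) @ H3 caught ⇒ 29
= 29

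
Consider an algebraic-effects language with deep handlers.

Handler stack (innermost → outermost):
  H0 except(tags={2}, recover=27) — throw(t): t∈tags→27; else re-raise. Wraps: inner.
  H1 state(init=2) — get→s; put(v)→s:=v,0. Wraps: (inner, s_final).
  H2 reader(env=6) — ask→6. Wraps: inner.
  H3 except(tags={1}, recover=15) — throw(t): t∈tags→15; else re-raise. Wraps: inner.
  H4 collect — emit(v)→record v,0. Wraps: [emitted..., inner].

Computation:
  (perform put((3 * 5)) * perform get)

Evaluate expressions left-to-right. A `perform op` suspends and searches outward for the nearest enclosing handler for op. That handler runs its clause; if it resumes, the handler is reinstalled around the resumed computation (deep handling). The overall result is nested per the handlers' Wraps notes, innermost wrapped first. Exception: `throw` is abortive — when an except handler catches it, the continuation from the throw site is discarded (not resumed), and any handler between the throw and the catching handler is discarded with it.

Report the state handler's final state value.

Working:
put(15) @ H1 ⇒ s:=15
get @ H1 ⇒ 15
H0 returns 0
H1 returns (0, 15)
H2 returns (0, 15)
H3 returns (0, 15)
H4 returns [(0, 15)]
= [(0, 15)]

Answer: 15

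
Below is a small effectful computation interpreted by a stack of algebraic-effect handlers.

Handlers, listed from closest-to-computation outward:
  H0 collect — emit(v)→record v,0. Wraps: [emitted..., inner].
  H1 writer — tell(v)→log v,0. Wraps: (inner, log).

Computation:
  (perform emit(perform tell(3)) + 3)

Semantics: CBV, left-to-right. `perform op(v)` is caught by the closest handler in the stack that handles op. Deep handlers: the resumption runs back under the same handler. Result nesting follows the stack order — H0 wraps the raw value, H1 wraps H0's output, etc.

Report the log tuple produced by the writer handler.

Step-by-step:
tell(3) @ H1 ⇒ log+=3
emit(0) @ H0 ⇒ out+=0
H0 returns [0, 3]
H1 returns ([0, 3], (3))
= ([0, 3], (3))

Answer: (3)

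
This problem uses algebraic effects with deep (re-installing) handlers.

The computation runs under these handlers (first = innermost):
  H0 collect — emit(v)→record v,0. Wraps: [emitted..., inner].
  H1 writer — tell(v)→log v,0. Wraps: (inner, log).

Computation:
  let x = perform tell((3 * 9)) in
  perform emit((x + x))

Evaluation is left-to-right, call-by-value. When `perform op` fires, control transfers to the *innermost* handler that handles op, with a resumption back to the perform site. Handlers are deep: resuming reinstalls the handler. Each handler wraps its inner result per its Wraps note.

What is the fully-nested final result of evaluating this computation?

Evaluation trace:
tell(27) @ H1 ⇒ log+=27
emit(0) @ H0 ⇒ out+=0
H0 returns [0, 0]
H1 returns ([0, 0], (27))
= ([0, 0], (27))

Answer: ([0, 0], (27))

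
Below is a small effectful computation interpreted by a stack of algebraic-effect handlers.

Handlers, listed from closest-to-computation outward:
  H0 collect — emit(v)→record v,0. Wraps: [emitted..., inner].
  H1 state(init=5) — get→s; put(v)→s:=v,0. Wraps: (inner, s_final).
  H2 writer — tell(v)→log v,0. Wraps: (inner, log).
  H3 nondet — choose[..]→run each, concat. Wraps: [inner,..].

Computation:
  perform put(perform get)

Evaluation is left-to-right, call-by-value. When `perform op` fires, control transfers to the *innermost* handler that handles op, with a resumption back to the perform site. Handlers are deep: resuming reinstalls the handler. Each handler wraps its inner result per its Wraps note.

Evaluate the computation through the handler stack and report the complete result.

Answer: [(([0], 5), ())]

Step-by-step:
get @ H1 ⇒ 5
put(5) @ H1 ⇒ s:=5
H0 returns [0]
H1 returns ([0], 5)
H2 returns (([0], 5), ())
H3 returns [(([0], 5), ())]
= [(([0], 5), ())]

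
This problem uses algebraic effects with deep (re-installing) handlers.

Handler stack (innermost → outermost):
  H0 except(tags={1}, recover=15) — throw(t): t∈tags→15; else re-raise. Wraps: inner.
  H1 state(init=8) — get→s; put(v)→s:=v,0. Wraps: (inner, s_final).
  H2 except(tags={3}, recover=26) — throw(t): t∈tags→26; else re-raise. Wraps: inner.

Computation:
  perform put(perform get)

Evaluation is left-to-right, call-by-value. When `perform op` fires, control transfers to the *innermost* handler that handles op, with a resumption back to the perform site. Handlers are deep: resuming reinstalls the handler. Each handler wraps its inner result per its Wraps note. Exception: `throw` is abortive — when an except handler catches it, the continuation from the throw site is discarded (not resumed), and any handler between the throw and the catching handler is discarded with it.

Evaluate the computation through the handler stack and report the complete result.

Answer: (0, 8)

Working:
get @ H1 ⇒ 8
put(8) @ H1 ⇒ s:=8
H0 returns 0
H1 returns (0, 8)
H2 returns (0, 8)
= (0, 8)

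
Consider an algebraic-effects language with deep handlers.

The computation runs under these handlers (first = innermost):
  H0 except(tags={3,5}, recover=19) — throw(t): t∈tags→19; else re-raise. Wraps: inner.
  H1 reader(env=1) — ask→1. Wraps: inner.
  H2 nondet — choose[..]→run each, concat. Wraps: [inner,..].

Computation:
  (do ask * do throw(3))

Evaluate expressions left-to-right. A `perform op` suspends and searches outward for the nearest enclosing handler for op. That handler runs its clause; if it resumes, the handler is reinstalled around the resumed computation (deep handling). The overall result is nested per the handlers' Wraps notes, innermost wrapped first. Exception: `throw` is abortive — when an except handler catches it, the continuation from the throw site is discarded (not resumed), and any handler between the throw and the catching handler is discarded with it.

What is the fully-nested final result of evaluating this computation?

Step-by-step:
ask @ H1 ⇒ 1
throw(3) @ H0 caught ⇒ 19
H1 returns 19
H2 returns [19]
= [19]

Answer: [19]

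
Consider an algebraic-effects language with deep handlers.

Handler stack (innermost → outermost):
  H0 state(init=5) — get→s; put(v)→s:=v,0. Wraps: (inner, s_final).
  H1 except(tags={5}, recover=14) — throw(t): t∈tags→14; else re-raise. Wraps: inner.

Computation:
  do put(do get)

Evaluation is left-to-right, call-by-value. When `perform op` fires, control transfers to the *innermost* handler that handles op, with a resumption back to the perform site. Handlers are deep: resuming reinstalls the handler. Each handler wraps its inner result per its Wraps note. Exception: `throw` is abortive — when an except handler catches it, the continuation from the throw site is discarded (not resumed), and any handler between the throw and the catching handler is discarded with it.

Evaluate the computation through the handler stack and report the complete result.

Evaluation trace:
get @ H0 ⇒ 5
put(5) @ H0 ⇒ s:=5
H0 returns (0, 5)
H1 returns (0, 5)
= (0, 5)

Answer: (0, 5)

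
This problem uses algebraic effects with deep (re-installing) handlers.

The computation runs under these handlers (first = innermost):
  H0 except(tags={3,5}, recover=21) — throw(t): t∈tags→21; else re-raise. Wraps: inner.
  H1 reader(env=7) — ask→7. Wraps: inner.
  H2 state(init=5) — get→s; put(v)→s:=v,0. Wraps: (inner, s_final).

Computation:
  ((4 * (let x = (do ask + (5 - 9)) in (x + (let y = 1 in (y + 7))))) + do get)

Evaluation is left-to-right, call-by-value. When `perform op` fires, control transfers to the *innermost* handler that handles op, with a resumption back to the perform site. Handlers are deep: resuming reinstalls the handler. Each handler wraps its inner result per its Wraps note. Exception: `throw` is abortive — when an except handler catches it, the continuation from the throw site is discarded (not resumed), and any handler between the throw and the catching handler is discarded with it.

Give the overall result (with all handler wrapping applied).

Evaluation trace:
ask @ H1 ⇒ 7
get @ H2 ⇒ 5
H0 returns 49
H1 returns 49
H2 returns (49, 5)
= (49, 5)

Answer: (49, 5)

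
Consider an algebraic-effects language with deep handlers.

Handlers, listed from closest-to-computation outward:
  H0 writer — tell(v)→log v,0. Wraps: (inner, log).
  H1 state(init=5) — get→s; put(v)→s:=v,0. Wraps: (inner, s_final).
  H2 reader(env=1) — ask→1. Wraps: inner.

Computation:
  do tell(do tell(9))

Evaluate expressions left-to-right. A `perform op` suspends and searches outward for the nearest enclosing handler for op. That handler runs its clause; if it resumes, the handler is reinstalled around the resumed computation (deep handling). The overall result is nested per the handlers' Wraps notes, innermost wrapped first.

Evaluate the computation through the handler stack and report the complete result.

Evaluation trace:
tell(9) @ H0 ⇒ log+=9
tell(0) @ H0 ⇒ log+=0
H0 returns (0, (9, 0))
H1 returns ((0, (9, 0)), 5)
H2 returns ((0, (9, 0)), 5)
= ((0, (9, 0)), 5)

Answer: ((0, (9, 0)), 5)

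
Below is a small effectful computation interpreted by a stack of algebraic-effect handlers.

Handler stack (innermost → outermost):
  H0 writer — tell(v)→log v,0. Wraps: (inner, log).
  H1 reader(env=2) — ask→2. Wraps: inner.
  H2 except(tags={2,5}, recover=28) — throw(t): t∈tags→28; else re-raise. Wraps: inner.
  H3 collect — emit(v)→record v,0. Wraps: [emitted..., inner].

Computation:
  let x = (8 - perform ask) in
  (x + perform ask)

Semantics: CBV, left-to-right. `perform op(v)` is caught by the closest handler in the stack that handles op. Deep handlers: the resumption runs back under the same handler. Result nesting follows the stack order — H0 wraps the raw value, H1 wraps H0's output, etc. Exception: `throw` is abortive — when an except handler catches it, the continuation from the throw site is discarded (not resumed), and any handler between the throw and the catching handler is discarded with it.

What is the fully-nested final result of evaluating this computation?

Step-by-step:
ask @ H1 ⇒ 2
ask @ H1 ⇒ 2
H0 returns (8, ())
H1 returns (8, ())
H2 returns (8, ())
H3 returns [(8, ())]
= [(8, ())]

Answer: [(8, ())]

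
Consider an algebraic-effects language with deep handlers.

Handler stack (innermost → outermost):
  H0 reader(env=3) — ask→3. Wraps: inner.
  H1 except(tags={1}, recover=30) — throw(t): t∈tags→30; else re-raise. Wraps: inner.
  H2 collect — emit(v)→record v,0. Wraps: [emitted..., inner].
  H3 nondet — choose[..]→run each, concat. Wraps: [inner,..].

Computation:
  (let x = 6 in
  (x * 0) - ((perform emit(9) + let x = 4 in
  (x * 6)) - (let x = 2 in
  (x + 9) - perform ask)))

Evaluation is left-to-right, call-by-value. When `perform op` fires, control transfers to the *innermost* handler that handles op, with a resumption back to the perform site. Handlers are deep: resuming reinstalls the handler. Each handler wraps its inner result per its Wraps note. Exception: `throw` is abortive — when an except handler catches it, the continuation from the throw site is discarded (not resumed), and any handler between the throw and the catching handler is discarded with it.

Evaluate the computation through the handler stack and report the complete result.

Answer: [[9, -16]]

Working:
emit(9) @ H2 ⇒ out+=9
ask @ H0 ⇒ 3
H0 returns -16
H1 returns -16
H2 returns [9, -16]
H3 returns [[9, -16]]
= [[9, -16]]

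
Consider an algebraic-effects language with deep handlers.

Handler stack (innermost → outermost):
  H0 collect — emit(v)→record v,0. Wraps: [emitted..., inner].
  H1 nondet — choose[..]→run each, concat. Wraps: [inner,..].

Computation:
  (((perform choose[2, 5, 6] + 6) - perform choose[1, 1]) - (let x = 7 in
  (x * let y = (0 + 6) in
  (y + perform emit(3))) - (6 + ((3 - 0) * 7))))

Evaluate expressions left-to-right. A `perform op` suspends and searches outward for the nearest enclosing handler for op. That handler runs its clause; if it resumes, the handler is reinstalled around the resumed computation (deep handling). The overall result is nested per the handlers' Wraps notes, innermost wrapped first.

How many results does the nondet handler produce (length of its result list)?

Answer: 6

Working:
choose[2, 5, 6] @ H1
  branch[0] choose=2:
    choose[1, 1] @ H1
      branch[0] choose=1:
        emit(3) @ H0 ⇒ out+=3
        H0 returns [3, -8]
        H1 returns [[3, -8]]
      branch[1] choose=1:
        emit(3) @ H0 ⇒ out+=3
        H0 returns [3, -8]
        H1 returns [[3, -8]]
  branch[1] choose=5:
    choose[1, 1] @ H1
      branch[0] choose=1:
        emit(3) @ H0 ⇒ out+=3
        H0 returns [3, -5]
        H1 returns [[3, -5]]
      branch[1] choose=1:
        emit(3) @ H0 ⇒ out+=3
        H0 returns [3, -5]
        H1 returns [[3, -5]]
  branch[2] choose=6:
    choose[1, 1] @ H1
      branch[0] choose=1:
        emit(3) @ H0 ⇒ out+=3
        H0 returns [3, -4]
        H1 returns [[3, -4]]
      branch[1] choose=1:
        emit(3) @ H0 ⇒ out+=3
        H0 returns [3, -4]
        H1 returns [[3, -4]]
= [[3, -8], [3, -8], [3, -5], [3, -5], [3, -4], [3, -4]]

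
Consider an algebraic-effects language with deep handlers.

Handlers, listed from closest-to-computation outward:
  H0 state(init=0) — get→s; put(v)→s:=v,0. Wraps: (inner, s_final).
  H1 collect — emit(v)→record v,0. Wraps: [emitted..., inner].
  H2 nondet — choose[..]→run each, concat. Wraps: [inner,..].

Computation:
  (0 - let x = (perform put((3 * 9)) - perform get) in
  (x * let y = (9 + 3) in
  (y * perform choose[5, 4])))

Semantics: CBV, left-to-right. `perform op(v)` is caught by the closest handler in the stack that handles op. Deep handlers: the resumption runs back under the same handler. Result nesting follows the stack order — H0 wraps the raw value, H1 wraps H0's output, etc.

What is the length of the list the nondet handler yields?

Step-by-step:
put(27) @ H0 ⇒ s:=27
get @ H0 ⇒ 27
choose[5, 4] @ H2
  branch[0] choose=5:
    H0 returns (1620, 27)
    H1 returns [(1620, 27)]
    H2 returns [[(1620, 27)]]
  branch[1] choose=4:
    H0 returns (1296, 27)
    H1 returns [(1296, 27)]
    H2 returns [[(1296, 27)]]
= [[(1620, 27)], [(1296, 27)]]

Answer: 2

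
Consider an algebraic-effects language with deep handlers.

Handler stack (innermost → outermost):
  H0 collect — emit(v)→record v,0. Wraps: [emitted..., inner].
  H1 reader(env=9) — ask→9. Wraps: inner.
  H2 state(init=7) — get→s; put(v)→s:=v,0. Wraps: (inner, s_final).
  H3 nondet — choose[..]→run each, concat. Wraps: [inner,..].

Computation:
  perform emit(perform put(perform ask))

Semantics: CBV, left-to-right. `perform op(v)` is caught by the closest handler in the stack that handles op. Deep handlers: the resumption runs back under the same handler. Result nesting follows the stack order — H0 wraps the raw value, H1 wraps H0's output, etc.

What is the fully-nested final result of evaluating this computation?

Answer: [([0, 0], 9)]

Working:
ask @ H1 ⇒ 9
put(9) @ H2 ⇒ s:=9
emit(0) @ H0 ⇒ out+=0
H0 returns [0, 0]
H1 returns [0, 0]
H2 returns ([0, 0], 9)
H3 returns [([0, 0], 9)]
= [([0, 0], 9)]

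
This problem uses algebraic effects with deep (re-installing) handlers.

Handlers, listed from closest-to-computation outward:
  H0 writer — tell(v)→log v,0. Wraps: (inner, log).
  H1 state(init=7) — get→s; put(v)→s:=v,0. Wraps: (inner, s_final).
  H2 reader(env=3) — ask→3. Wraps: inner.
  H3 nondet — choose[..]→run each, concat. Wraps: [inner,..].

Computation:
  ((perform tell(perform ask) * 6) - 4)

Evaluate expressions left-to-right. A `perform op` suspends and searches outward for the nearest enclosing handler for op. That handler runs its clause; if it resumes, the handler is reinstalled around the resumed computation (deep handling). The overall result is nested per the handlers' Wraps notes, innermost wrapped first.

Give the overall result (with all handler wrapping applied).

Answer: [((-4, (3)), 7)]

Working:
ask @ H2 ⇒ 3
tell(3) @ H0 ⇒ log+=3
H0 returns (-4, (3))
H1 returns ((-4, (3)), 7)
H2 returns ((-4, (3)), 7)
H3 returns [((-4, (3)), 7)]
= [((-4, (3)), 7)]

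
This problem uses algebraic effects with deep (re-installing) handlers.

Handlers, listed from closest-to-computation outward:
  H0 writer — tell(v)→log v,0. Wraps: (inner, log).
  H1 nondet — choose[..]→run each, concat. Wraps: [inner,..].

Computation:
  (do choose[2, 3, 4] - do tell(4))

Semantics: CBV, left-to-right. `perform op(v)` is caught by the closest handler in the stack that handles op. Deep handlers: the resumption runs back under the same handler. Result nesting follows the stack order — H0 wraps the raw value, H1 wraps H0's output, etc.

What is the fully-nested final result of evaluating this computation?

Answer: [(2, (4)), (3, (4)), (4, (4))]

Working:
choose[2, 3, 4] @ H1
  branch[0] choose=2:
    tell(4) @ H0 ⇒ log+=4
    H0 returns (2, (4))
    H1 returns [(2, (4))]
  branch[1] choose=3:
    tell(4) @ H0 ⇒ log+=4
    H0 returns (3, (4))
    H1 returns [(3, (4))]
  branch[2] choose=4:
    tell(4) @ H0 ⇒ log+=4
    H0 returns (4, (4))
    H1 returns [(4, (4))]
= [(2, (4)), (3, (4)), (4, (4))]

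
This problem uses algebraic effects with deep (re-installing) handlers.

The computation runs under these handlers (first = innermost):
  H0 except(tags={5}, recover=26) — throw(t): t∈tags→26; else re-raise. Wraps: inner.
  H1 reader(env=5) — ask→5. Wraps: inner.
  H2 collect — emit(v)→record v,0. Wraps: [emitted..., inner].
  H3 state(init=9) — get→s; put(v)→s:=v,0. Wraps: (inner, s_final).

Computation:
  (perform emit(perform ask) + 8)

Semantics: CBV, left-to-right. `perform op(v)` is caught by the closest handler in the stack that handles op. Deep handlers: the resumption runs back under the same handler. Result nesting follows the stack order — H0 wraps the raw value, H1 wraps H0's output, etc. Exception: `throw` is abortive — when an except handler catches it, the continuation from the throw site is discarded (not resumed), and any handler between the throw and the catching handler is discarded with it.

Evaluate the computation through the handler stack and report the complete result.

Working:
ask @ H1 ⇒ 5
emit(5) @ H2 ⇒ out+=5
H0 returns 8
H1 returns 8
H2 returns [5, 8]
H3 returns ([5, 8], 9)
= ([5, 8], 9)

Answer: ([5, 8], 9)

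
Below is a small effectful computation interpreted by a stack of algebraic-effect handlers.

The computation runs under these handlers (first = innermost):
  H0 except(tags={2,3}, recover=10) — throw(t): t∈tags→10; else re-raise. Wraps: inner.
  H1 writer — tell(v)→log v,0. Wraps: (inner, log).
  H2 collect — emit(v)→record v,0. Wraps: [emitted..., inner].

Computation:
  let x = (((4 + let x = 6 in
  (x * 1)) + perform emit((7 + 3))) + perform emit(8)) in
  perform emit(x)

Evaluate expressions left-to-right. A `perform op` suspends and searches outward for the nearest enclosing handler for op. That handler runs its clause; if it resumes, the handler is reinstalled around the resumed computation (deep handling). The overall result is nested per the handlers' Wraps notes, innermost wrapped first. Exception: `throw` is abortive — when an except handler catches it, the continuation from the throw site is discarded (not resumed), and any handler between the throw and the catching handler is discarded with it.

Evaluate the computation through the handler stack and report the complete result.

Working:
emit(10) @ H2 ⇒ out+=10
emit(8) @ H2 ⇒ out+=8
emit(10) @ H2 ⇒ out+=10
H0 returns 0
H1 returns (0, ())
H2 returns [10, 8, 10, (0, ())]
= [10, 8, 10, (0, ())]

Answer: [10, 8, 10, (0, ())]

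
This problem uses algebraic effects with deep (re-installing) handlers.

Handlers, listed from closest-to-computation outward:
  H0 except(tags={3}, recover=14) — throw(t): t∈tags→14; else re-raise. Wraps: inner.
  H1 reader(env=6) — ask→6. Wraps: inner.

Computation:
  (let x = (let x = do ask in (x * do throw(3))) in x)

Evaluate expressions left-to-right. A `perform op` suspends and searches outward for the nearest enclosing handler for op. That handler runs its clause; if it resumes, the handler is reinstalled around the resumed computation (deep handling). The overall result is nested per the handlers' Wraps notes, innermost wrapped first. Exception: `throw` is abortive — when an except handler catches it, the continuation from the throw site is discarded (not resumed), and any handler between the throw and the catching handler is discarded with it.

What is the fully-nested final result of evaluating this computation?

Answer: 14

Working:
ask @ H1 ⇒ 6
throw(3) @ H0 caught ⇒ 14
H1 returns 14
= 14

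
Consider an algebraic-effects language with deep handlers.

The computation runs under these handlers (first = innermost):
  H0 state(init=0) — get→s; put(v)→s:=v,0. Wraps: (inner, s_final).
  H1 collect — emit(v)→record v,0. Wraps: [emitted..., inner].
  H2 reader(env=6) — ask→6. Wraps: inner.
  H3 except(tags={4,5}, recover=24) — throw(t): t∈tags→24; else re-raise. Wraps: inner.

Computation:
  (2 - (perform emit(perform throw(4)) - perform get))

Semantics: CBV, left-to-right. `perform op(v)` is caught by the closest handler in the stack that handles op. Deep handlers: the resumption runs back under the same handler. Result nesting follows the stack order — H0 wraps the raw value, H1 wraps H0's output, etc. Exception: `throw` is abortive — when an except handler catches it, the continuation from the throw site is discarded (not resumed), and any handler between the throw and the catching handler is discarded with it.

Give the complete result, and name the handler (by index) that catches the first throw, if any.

Answer: 24 ; first throw caught by: H3

Step-by-step:
throw(4) @ H3 caught ⇒ 24
= 24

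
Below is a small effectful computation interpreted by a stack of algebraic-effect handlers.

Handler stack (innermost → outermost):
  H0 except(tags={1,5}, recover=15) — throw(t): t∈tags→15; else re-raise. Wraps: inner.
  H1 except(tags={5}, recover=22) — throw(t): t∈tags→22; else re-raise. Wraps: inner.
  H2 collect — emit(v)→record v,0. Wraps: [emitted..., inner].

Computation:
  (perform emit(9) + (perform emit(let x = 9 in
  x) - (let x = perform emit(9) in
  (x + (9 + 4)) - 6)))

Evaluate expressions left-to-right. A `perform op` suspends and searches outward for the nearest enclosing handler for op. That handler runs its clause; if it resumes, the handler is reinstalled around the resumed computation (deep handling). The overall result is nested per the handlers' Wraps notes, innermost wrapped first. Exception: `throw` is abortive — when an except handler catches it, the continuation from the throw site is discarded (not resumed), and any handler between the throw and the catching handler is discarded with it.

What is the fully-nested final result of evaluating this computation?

Working:
emit(9) @ H2 ⇒ out+=9
emit(9) @ H2 ⇒ out+=9
emit(9) @ H2 ⇒ out+=9
H0 returns -7
H1 returns -7
H2 returns [9, 9, 9, -7]
= [9, 9, 9, -7]

Answer: [9, 9, 9, -7]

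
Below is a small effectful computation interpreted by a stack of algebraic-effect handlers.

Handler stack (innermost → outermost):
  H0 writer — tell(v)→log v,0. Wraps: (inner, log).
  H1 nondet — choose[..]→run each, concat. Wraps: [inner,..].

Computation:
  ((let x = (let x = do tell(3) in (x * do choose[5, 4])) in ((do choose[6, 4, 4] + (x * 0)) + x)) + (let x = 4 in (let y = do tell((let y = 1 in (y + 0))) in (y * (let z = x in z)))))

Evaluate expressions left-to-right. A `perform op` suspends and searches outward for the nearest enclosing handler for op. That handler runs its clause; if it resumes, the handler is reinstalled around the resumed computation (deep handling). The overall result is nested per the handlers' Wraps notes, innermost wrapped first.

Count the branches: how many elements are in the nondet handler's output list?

Step-by-step:
tell(3) @ H0 ⇒ log+=3
choose[5, 4] @ H1
  branch[0] choose=5:
    choose[6, 4, 4] @ H1
      branch[0] choose=6:
        tell(1) @ H0 ⇒ log+=1
        H0 returns (6, (3, 1))
        H1 returns [(6, (3, 1))]
      branch[1] choose=4:
        tell(1) @ H0 ⇒ log+=1
        H0 returns (4, (3, 1))
        H1 returns [(4, (3, 1))]
      branch[2] choose=4:
        tell(1) @ H0 ⇒ log+=1
        H0 returns (4, (3, 1))
        H1 returns [(4, (3, 1))]
  branch[1] choose=4:
    choose[6, 4, 4] @ H1
      branch[0] choose=6:
        tell(1) @ H0 ⇒ log+=1
        H0 returns (6, (3, 1))
        H1 returns [(6, (3, 1))]
      branch[1] choose=4:
        tell(1) @ H0 ⇒ log+=1
        H0 returns (4, (3, 1))
        H1 returns [(4, (3, 1))]
      branch[2] choose=4:
        tell(1) @ H0 ⇒ log+=1
        H0 returns (4, (3, 1))
        H1 returns [(4, (3, 1))]
= [(6, (3, 1)), (4, (3, 1)), (4, (3, 1)), (6, (3, 1)), (4, (3, 1)), (4, (3, 1))]

Answer: 6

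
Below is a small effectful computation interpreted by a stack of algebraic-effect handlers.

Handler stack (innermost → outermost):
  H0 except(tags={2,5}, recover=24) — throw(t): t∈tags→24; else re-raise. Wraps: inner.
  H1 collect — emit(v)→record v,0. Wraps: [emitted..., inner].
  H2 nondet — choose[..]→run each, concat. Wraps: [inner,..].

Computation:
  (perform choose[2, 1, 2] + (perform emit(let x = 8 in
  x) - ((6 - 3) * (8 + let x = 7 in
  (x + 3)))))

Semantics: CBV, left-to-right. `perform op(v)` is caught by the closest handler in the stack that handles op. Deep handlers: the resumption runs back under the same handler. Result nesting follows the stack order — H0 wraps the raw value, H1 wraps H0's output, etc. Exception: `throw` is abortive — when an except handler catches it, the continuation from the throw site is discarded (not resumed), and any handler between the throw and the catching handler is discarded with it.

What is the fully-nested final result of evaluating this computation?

Working:
choose[2, 1, 2] @ H2
  branch[0] choose=2:
    emit(8) @ H1 ⇒ out+=8
    H0 returns -52
    H1 returns [8, -52]
    H2 returns [[8, -52]]
  branch[1] choose=1:
    emit(8) @ H1 ⇒ out+=8
    H0 returns -53
    H1 returns [8, -53]
    H2 returns [[8, -53]]
  branch[2] choose=2:
    emit(8) @ H1 ⇒ out+=8
    H0 returns -52
    H1 returns [8, -52]
    H2 returns [[8, -52]]
= [[8, -52], [8, -53], [8, -52]]

Answer: [[8, -52], [8, -53], [8, -52]]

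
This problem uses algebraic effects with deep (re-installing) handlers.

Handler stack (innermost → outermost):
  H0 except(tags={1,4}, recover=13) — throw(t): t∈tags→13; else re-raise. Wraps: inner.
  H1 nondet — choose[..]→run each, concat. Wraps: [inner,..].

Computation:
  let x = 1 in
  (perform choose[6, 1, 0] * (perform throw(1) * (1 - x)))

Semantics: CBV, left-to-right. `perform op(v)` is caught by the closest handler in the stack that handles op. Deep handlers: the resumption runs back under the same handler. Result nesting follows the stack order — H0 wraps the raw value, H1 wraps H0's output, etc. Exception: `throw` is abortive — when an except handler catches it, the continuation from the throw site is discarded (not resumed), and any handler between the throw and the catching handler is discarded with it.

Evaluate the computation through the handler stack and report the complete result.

Answer: [13, 13, 13]

Step-by-step:
choose[6, 1, 0] @ H1
  branch[0] choose=6:
    throw(1) @ H0 caught ⇒ 13
    H1 returns [13]
  branch[1] choose=1:
    throw(1) @ H0 caught ⇒ 13
    H1 returns [13]
  branch[2] choose=0:
    throw(1) @ H0 caught ⇒ 13
    H1 returns [13]
= [13, 13, 13]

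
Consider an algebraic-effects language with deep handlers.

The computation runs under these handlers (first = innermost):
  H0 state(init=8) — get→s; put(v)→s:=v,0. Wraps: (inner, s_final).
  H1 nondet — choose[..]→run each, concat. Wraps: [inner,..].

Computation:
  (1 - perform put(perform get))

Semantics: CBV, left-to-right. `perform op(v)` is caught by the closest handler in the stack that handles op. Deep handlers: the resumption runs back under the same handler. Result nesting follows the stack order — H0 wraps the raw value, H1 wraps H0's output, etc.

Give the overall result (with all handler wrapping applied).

Answer: [(1, 8)]

Evaluation trace:
get @ H0 ⇒ 8
put(8) @ H0 ⇒ s:=8
H0 returns (1, 8)
H1 returns [(1, 8)]
= [(1, 8)]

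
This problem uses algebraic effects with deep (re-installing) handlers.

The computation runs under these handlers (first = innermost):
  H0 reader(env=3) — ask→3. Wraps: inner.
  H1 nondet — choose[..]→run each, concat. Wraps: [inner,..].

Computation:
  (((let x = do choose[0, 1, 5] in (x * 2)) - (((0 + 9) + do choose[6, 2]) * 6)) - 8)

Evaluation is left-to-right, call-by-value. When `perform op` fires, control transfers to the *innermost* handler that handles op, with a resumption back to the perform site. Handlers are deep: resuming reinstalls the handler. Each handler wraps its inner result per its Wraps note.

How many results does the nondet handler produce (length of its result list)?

Step-by-step:
choose[0, 1, 5] @ H1
  branch[0] choose=0:
    choose[6, 2] @ H1
      branch[0] choose=6:
        H0 returns -98
        H1 returns [-98]
      branch[1] choose=2:
        H0 returns -74
        H1 returns [-74]
  branch[1] choose=1:
    choose[6, 2] @ H1
      branch[0] choose=6:
        H0 returns -96
        H1 returns [-96]
      branch[1] choose=2:
        H0 returns -72
        H1 returns [-72]
  branch[2] choose=5:
    choose[6, 2] @ H1
      branch[0] choose=6:
        H0 returns -88
        H1 returns [-88]
      branch[1] choose=2:
        H0 returns -64
        H1 returns [-64]
= [-98, -74, -96, -72, -88, -64]

Answer: 6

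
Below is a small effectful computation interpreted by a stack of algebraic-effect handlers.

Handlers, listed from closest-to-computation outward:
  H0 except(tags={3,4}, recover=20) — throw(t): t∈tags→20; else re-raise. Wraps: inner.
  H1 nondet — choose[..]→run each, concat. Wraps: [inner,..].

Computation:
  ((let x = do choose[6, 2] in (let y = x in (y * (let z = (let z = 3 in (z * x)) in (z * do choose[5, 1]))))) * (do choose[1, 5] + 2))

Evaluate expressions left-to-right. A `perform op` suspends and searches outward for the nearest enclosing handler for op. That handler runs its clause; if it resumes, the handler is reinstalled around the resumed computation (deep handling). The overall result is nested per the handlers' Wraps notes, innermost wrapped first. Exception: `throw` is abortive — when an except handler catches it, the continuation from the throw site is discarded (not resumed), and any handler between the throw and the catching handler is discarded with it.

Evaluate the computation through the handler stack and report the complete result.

Working:
choose[6, 2] @ H1
  branch[0] choose=6:
    choose[5, 1] @ H1
      branch[0] choose=5:
        choose[1, 5] @ H1
          branch[0] choose=1:
            H0 returns 1620
            H1 returns [1620]
          branch[1] choose=5:
            H0 returns 3780
            H1 returns [3780]
      branch[1] choose=1:
        choose[1, 5] @ H1
          branch[0] choose=1:
            H0 returns 324
            H1 returns [324]
          branch[1] choose=5:
            H0 returns 756
            H1 returns [756]
  branch[1] choose=2:
    choose[5, 1] @ H1
      branch[0] choose=5:
        choose[1, 5] @ H1
          branch[0] choose=1:
            H0 returns 180
            H1 returns [180]
          branch[1] choose=5:
            H0 returns 420
            H1 returns [420]
      branch[1] choose=1:
        choose[1, 5] @ H1
          branch[0] choose=1:
            H0 returns 36
            H1 returns [36]
          branch[1] choose=5:
            H0 returns 84
            H1 returns [84]
= [1620, 3780, 324, 756, 180, 420, 36, 84]

Answer: [1620, 3780, 324, 756, 180, 420, 36, 84]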